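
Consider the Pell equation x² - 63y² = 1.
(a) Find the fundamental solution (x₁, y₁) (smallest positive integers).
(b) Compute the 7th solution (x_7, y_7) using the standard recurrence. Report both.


Step 1: Find the fundamental solution (x₁, y₁) of x² - 63y² = 1.
  Expand √63 as a continued fraction. a₀ = ⌊√63⌋ = 7; iterate m_{k+1} = d_k·a_k − m_k, d_{k+1} = (63 − m_{k+1}²)/d_k, a_{k+1} = ⌊(a₀ + m_{k+1})/d_{k+1}⌋ (starting m₀ = 0, d₀ = 1), with convergents p_k = a_k·p_{k-1} + p_{k-2}, q_k = a_k·q_{k-1} + q_{k-2} (p₋₁ = 1, q₋₁ = 0):
  k = 0: a₀ = 7; p₀/q₀ = 7/1; p₀² − 63·q₀² = 49 − 63 = -14.
  k = 1: m = 7, d = 14, a = ⌊(7 + 7)/14⌋ = 1; p/q = (1·7 + 1)/(1·1 + 0) = 8/1; p² − 63·q² = 64 − 63 = 1.
  The first convergent with p² − 63·q² = 1 gives the fundamental solution (x₁, y₁) = (8, 1).
Step 2: Apply the recurrence (x_{n+1}, y_{n+1}) = (x₁x_n + 63y₁y_n, x₁y_n + y₁x_n) repeatedly.
  From (x_1, y_1) = (8, 1): x_2 = 8·8 + 63·1·1 = 127; y_2 = 8·1 + 1·8 = 16.
  From (x_2, y_2) = (127, 16): x_3 = 8·127 + 63·1·16 = 2024; y_3 = 8·16 + 1·127 = 255.
  From (x_3, y_3) = (2024, 255): x_4 = 8·2024 + 63·1·255 = 32257; y_4 = 8·255 + 1·2024 = 4064.
  From (x_4, y_4) = (32257, 4064): x_5 = 8·32257 + 63·1·4064 = 514088; y_5 = 8·4064 + 1·32257 = 64769.
  From (x_5, y_5) = (514088, 64769): x_6 = 8·514088 + 63·1·64769 = 8193151; y_6 = 8·64769 + 1·514088 = 1032240.
  From (x_6, y_6) = (8193151, 1032240): x_7 = 8·8193151 + 63·1·1032240 = 130576328; y_7 = 8·1032240 + 1·8193151 = 16451071.
Step 3: Verify x_7² - 63·y_7² = 17050177433963584 - 17050177433963583 = 1 (should be 1). ✓

(x_1, y_1) = (8, 1); (x_7, y_7) = (130576328, 16451071).


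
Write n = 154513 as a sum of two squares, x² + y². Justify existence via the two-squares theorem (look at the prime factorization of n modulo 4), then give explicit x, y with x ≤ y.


Step 1: Factor n = 154513 = 17 · 61 · 149.
Step 2: Check the mod-4 condition on each prime factor: 17 ≡ 1 (mod 4), exponent 1; 61 ≡ 1 (mod 4), exponent 1; 149 ≡ 1 (mod 4), exponent 1.
All primes ≡ 3 (mod 4) appear to even exponent (or don't appear), so by the two-squares theorem n IS expressible as a sum of two squares.
Step 3: Build a representation. Here n = 17 · 61 · 149 is a product of primes ≡ 1 (mod 4). Each prime p ≡ 1 (mod 4) is itself a sum of two squares; find a² by testing p − a² for a perfect square:
  17: 17 − 1² = 16 = 4² ⇒ 17 = 1² + 4².
  61: 61 − 1² = 60, 61 − 2² = 57, 61 − 3² = 52, 61 − 4² = 45, 61 − 5² = 36 = 6² ⇒ 61 = 5² + 6².
  149: 149 − 1² = 148, 149 − 2² = 145, 149 − 3² = 140, 149 − 4² = 133, 149 − 5² = 124, 149 − 6² = 113, 149 − 7² = 100 = 10² ⇒ 149 = 7² + 10².
  Combine using the Brahmagupta–Fibonacci identity (a² + b²)(c² + d²) = (ac − bd)² + (ad + bc)² = (ac + bd)² + (ad − bc)²:
  17 · 61 = 1037: from (1² + 4²)(5² + 6²), take (1·5 − 4·6, 1·6 + 4·5) = (5 − 24, 6 + 20) = (-19, 26); dropping signs (only squares matter) gives (19, 26); check 19² + 26² = 361 + 676 = 1037 ✓.
  1037 · 149 = 154513: from (19² + 26²)(7² + 10²), take (19·7 − 26·10, 19·10 + 26·7) = (133 − 260, 190 + 182) = (-127, 372); dropping signs (only squares matter) gives (127, 372); check 127² + 372² = 16129 + 138384 = 154513 ✓.
Step 4: Order so x ≤ y and verify: 127² + 372² = 16129 + 138384 = 154513 = n. ✓

n = 154513 = 127² + 372² (one valid representation with x ≤ y).


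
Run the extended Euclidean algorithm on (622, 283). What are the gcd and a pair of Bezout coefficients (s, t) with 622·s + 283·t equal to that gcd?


Euclidean algorithm on (622, 283) — divide until remainder is 0:
  622 = 2 · 283 + 56
  283 = 5 · 56 + 3
  56 = 18 · 3 + 2
  3 = 1 · 2 + 1
  2 = 2 · 1 + 0
gcd(622, 283) = 1.
Track Bezout coefficients alongside the remainders: start with r₀ = 622 = a·1 + b·0 (s = 1, t = 0) and r₁ = 283 = a·0 + b·1 (s = 0, t = 1); each new remainder r_{k+1} = r_{k-1} − q_k·r_k inherits s_{k+1} = s_{k-1} − q_k·s_k, t_{k+1} = t_{k-1} − q_k·t_k, so r_k = a·s_k + b·t_k at every step:
  q = 2: r = 56, s = 1 − 2·0 = 1, t = 0 − 2·1 = -2  (check: 622·1 + 283·(-2) = 56)
  q = 5: r = 3, s = 0 − 5·1 = -5, t = 1 − 5·(-2) = 11  (check: 622·(-5) + 283·11 = 3)
  q = 18: r = 2, s = 1 − 18·(-5) = 91, t = -2 − 18·11 = -200  (check: 622·91 + 283·(-200) = 2)
  q = 1: r = 1, s = -5 − 1·91 = -96, t = 11 − 1·(-200) = 211  (check: 622·(-96) + 283·211 = 1)
The row with r = 1 (the gcd) gives the Bezout coefficients s = -96, t = 211.
Result: 622 · (-96) + 283 · (211) = 1.

gcd(622, 283) = 1; s = -96, t = 211 (check: 622·(-96) + 283·211 = 1).


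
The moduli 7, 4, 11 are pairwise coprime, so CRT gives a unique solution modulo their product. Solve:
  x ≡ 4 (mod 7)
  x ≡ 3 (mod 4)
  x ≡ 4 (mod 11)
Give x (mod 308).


Moduli 7, 4, 11 are pairwise coprime; by CRT there is a unique solution modulo M = 7 · 4 · 11 = 308.
Solve pairwise, accumulating the modulus:
  Start with x ≡ 4 (mod 7).
  Combine with x ≡ 3 (mod 4): since gcd(7, 4) = 1, we get a unique residue mod 28.
    Write x = 4 + 7·t and substitute into x ≡ 3 (mod 4): 7·t ≡ 3 − 4 = -1 (mod 4).
    Reduce coefficients mod 4: 3·t ≡ 3 (mod 4).
    The inverse of 3 mod 4 is 3 (since 3·3 = 9 = 2·4 + 1), so t ≡ 3·3 = 9 ≡ 1 (mod 4).
    Then x = 4 + 7·1 = 11, valid modulo lcm(7, 4) = 28: x ≡ 11 (mod 28).
  Combine with x ≡ 4 (mod 11): since gcd(28, 11) = 1, we get a unique residue mod 308.
    Write x = 11 + 28·t and substitute into x ≡ 4 (mod 11): 28·t ≡ 4 − 11 = -7 (mod 11).
    Reduce coefficients mod 11: 6·t ≡ 4 (mod 11).
    The inverse of 6 mod 11 is 2 (since 6·2 = 12 = 1·11 + 1), so t ≡ 2·4 = 8 ≡ 8 (mod 11).
    Then x = 11 + 28·8 = 235, valid modulo lcm(28, 11) = 308: x ≡ 235 (mod 308).
Verify: 235 mod 7 = 4 ✓, 235 mod 4 = 3 ✓, 235 mod 11 = 4 ✓.

x ≡ 235 (mod 308).


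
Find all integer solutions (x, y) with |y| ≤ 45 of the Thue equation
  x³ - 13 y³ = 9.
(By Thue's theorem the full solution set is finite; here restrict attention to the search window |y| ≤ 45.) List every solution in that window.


The equation is x³ - 13y³ = 9. For fixed y, x³ = 13·y³ + 9, so a solution requires the RHS to be a perfect cube.
Strategy: iterate y from -45 to 45, compute RHS = 13·y³ + 9, and check whether it is a (positive or negative) perfect cube.
Check small values of y:
  y = 0: RHS = 9 is not a perfect cube.
  y = 1: RHS = 22 is not a perfect cube.
  y = -1: RHS = -4 is not a perfect cube.
  y = 2: RHS = 113 is not a perfect cube.
  y = -2: RHS = -95 is not a perfect cube.
  y = 3: RHS = 360 is not a perfect cube.
  y = -3: RHS = -342 is not a perfect cube.
Continuing the search up to |y| = 45 finds no solutions either.
No (x, y) in the scanned range satisfies the equation.

No integer solutions with |y| ≤ 45.


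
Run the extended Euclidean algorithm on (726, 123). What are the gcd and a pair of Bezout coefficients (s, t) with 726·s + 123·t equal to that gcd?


Euclidean algorithm on (726, 123) — divide until remainder is 0:
  726 = 5 · 123 + 111
  123 = 1 · 111 + 12
  111 = 9 · 12 + 3
  12 = 4 · 3 + 0
gcd(726, 123) = 3.
Track Bezout coefficients alongside the remainders: start with r₀ = 726 = a·1 + b·0 (s = 1, t = 0) and r₁ = 123 = a·0 + b·1 (s = 0, t = 1); each new remainder r_{k+1} = r_{k-1} − q_k·r_k inherits s_{k+1} = s_{k-1} − q_k·s_k, t_{k+1} = t_{k-1} − q_k·t_k, so r_k = a·s_k + b·t_k at every step:
  q = 5: r = 111, s = 1 − 5·0 = 1, t = 0 − 5·1 = -5  (check: 726·1 + 123·(-5) = 111)
  q = 1: r = 12, s = 0 − 1·1 = -1, t = 1 − 1·(-5) = 6  (check: 726·(-1) + 123·6 = 12)
  q = 9: r = 3, s = 1 − 9·(-1) = 10, t = -5 − 9·6 = -59  (check: 726·10 + 123·(-59) = 3)
The row with r = 3 (the gcd) gives the Bezout coefficients s = 10, t = -59.
Result: 726 · (10) + 123 · (-59) = 3.

gcd(726, 123) = 3; s = 10, t = -59 (check: 726·10 + 123·(-59) = 3).


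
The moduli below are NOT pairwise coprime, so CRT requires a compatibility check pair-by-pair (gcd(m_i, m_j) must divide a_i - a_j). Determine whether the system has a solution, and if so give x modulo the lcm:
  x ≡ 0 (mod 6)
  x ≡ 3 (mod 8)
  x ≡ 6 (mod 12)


Moduli 6, 8, 12 are not pairwise coprime, so CRT works modulo lcm(m_i) when all pairwise compatibility conditions hold.
Pairwise compatibility: gcd(m_i, m_j) must divide a_i - a_j for every pair.
Merge one congruence at a time:
  Start: x ≡ 0 (mod 6).
  Combine with x ≡ 3 (mod 8): gcd(6, 8) = 2, and 3 - 0 = 3 is NOT divisible by 2.
    ⇒ system is inconsistent (no integer solution).

No solution (the system is inconsistent).


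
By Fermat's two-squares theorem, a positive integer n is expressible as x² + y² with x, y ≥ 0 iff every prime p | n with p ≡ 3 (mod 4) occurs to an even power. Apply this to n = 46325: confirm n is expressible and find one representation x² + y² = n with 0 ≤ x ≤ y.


Step 1: Factor n = 46325 = 5^2 · 17 · 109.
Step 2: Check the mod-4 condition on each prime factor: 5 ≡ 1 (mod 4), exponent 2; 17 ≡ 1 (mod 4), exponent 1; 109 ≡ 1 (mod 4), exponent 1.
All primes ≡ 3 (mod 4) appear to even exponent (or don't appear), so by the two-squares theorem n IS expressible as a sum of two squares.
Step 3: Build a representation. Group n = k² · m with k = 5 and m = 17 · 109 = 1853 (a product of primes ≡ 1 (mod 4)); a representation of m scales to one of n via (k·x)² + (k·y)² = k²(x² + y²). Each prime p ≡ 1 (mod 4) is itself a sum of two squares; find a² by testing p − a² for a perfect square:
  17: 17 − 1² = 16 = 4² ⇒ 17 = 1² + 4².
  109: 109 − 1² = 108, 109 − 2² = 105, 109 − 3² = 100 = 10² ⇒ 109 = 3² + 10².
  Combine using the Brahmagupta–Fibonacci identity (a² + b²)(c² + d²) = (ac − bd)² + (ad + bc)² = (ac + bd)² + (ad − bc)²:
  17 · 109 = 1853: from (1² + 4²)(3² + 10²), take (1·3 − 4·10, 1·10 + 4·3) = (3 − 40, 10 + 12) = (-37, 22); dropping signs (only squares matter) gives (37, 22); check 37² + 22² = 1369 + 484 = 1853 ✓.
  Scale by k = 5: (5·37, 5·22) = (185, 110).
Step 4: Order so x ≤ y and verify: 110² + 185² = 12100 + 34225 = 46325 = n. ✓

n = 46325 = 110² + 185² (one valid representation with x ≤ y).


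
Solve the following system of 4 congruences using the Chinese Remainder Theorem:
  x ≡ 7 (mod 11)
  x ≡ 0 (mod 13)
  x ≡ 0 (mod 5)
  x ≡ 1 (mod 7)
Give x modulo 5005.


Product of moduli M = 11 · 13 · 5 · 7 = 5005.
Merge one congruence at a time:
  Start: x ≡ 7 (mod 11).
  Combine with x ≡ 0 (mod 13); new modulus lcm = 143.
    Write x = 7 + 11·t and substitute into x ≡ 0 (mod 13): 11·t ≡ 0 − 7 = -7 (mod 13).
    Reduce coefficients mod 13: 11·t ≡ 6 (mod 13).
    The inverse of 11 mod 13 is 6 (since 11·6 = 66 = 5·13 + 1), so t ≡ 6·6 = 36 ≡ 10 (mod 13).
    Then x = 7 + 11·10 = 117, valid modulo lcm(11, 13) = 143: x ≡ 117 (mod 143).
  Combine with x ≡ 0 (mod 5); new modulus lcm = 715.
    Write x = 117 + 143·t and substitute into x ≡ 0 (mod 5): 143·t ≡ 0 − 117 = -117 (mod 5).
    Reduce coefficients mod 5: 3·t ≡ 3 (mod 5).
    The inverse of 3 mod 5 is 2 (since 3·2 = 6 = 1·5 + 1), so t ≡ 2·3 = 6 ≡ 1 (mod 5).
    Then x = 117 + 143·1 = 260, valid modulo lcm(143, 5) = 715: x ≡ 260 (mod 715).
  Combine with x ≡ 1 (mod 7); new modulus lcm = 5005.
    Write x = 260 + 715·t and substitute into x ≡ 1 (mod 7): 715·t ≡ 1 − 260 = -259 (mod 7).
    Reduce coefficients mod 7: 1·t ≡ 0 (mod 7).
    So t ≡ 0 (mod 7).
    Then x = 260 + 715·0 = 260, valid modulo lcm(715, 7) = 5005: x ≡ 260 (mod 5005).
Verify against each original: 260 mod 11 = 7, 260 mod 13 = 0, 260 mod 5 = 0, 260 mod 7 = 1.

x ≡ 260 (mod 5005).


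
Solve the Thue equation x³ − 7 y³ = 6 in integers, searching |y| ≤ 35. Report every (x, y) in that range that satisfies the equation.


The equation is x³ - 7y³ = 6. For fixed y, x³ = 7·y³ + 6, so a solution requires the RHS to be a perfect cube.
Strategy: iterate y from -35 to 35, compute RHS = 7·y³ + 6, and check whether it is a (positive or negative) perfect cube.
Check small values of y:
  y = 0: RHS = 6 is not a perfect cube.
  y = 1: RHS = 13 is not a perfect cube.
  y = -1: RHS = -1 = (-1)³ ⇒ x = -1 works.
  y = 2: RHS = 62 is not a perfect cube.
  y = -2: RHS = -50 is not a perfect cube.
  y = 3: RHS = 195 is not a perfect cube.
  y = -3: RHS = -183 is not a perfect cube.
Continuing the search up to |y| = 35 finds no further solutions beyond those listed.
Collected solutions: (-1, -1).

Solutions (with |y| ≤ 35): (-1, -1).


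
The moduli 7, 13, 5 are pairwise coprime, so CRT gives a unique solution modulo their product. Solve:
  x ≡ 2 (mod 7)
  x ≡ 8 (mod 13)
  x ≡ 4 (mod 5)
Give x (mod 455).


Moduli 7, 13, 5 are pairwise coprime; by CRT there is a unique solution modulo M = 7 · 13 · 5 = 455.
Solve pairwise, accumulating the modulus:
  Start with x ≡ 2 (mod 7).
  Combine with x ≡ 8 (mod 13): since gcd(7, 13) = 1, we get a unique residue mod 91.
    Write x = 2 + 7·t and substitute into x ≡ 8 (mod 13): 7·t ≡ 8 − 2 = 6 (mod 13).
    The inverse of 7 mod 13 is 2 (since 7·2 = 14 = 1·13 + 1), so t ≡ 2·6 = 12 ≡ 12 (mod 13).
    Then x = 2 + 7·12 = 86, valid modulo lcm(7, 13) = 91: x ≡ 86 (mod 91).
  Combine with x ≡ 4 (mod 5): since gcd(91, 5) = 1, we get a unique residue mod 455.
    Write x = 86 + 91·t and substitute into x ≡ 4 (mod 5): 91·t ≡ 4 − 86 = -82 (mod 5).
    Reduce coefficients mod 5: 1·t ≡ 3 (mod 5).
    So t ≡ 3 (mod 5).
    Then x = 86 + 91·3 = 359, valid modulo lcm(91, 5) = 455: x ≡ 359 (mod 455).
Verify: 359 mod 7 = 2 ✓, 359 mod 13 = 8 ✓, 359 mod 5 = 4 ✓.

x ≡ 359 (mod 455).


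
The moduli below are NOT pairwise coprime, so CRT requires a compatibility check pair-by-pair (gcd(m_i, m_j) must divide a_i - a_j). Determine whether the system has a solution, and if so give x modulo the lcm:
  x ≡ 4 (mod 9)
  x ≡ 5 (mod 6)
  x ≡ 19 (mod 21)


Moduli 9, 6, 21 are not pairwise coprime, so CRT works modulo lcm(m_i) when all pairwise compatibility conditions hold.
Pairwise compatibility: gcd(m_i, m_j) must divide a_i - a_j for every pair.
Merge one congruence at a time:
  Start: x ≡ 4 (mod 9).
  Combine with x ≡ 5 (mod 6): gcd(9, 6) = 3, and 5 - 4 = 1 is NOT divisible by 3.
    ⇒ system is inconsistent (no integer solution).

No solution (the system is inconsistent).


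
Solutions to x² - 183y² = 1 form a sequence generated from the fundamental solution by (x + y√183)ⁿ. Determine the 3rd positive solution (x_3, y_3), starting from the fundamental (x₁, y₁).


Step 1: Find the fundamental solution (x₁, y₁) of x² - 183y² = 1.
  Expand √183 as a continued fraction. a₀ = ⌊√183⌋ = 13; iterate m_{k+1} = d_k·a_k − m_k, d_{k+1} = (183 − m_{k+1}²)/d_k, a_{k+1} = ⌊(a₀ + m_{k+1})/d_{k+1}⌋ (starting m₀ = 0, d₀ = 1), with convergents p_k = a_k·p_{k-1} + p_{k-2}, q_k = a_k·q_{k-1} + q_{k-2} (p₋₁ = 1, q₋₁ = 0):
  k = 0: a₀ = 13; p₀/q₀ = 13/1; p₀² − 183·q₀² = 169 − 183 = -14.
  k = 1: m = 13, d = 14, a = ⌊(13 + 13)/14⌋ = 1; p/q = (1·13 + 1)/(1·1 + 0) = 14/1; p² − 183·q² = 196 − 183 = 13.
  k = 2: m = 1, d = 13, a = ⌊(13 + 1)/13⌋ = 1; p/q = (1·14 + 13)/(1·1 + 1) = 27/2; p² − 183·q² = 729 − 732 = -3.
  k = 3: m = 12, d = 3, a = ⌊(13 + 12)/3⌋ = 8; p/q = (8·27 + 14)/(8·2 + 1) = 230/17; p² − 183·q² = 52900 − 52887 = 13.
  k = 4: m = 12, d = 13, a = ⌊(13 + 12)/13⌋ = 1; p/q = (1·230 + 27)/(1·17 + 2) = 257/19; p² − 183·q² = 66049 − 66063 = -14.
  k = 5: m = 1, d = 14, a = ⌊(13 + 1)/14⌋ = 1; p/q = (1·257 + 230)/(1·19 + 17) = 487/36; p² − 183·q² = 237169 − 237168 = 1.
  The first convergent with p² − 183·q² = 1 gives the fundamental solution (x₁, y₁) = (487, 36).
Step 2: Apply the recurrence (x_{n+1}, y_{n+1}) = (x₁x_n + 183y₁y_n, x₁y_n + y₁x_n) repeatedly.
  From (x_1, y_1) = (487, 36): x_2 = 487·487 + 183·36·36 = 474337; y_2 = 487·36 + 36·487 = 35064.
  From (x_2, y_2) = (474337, 35064): x_3 = 487·474337 + 183·36·35064 = 462003751; y_3 = 487·35064 + 36·474337 = 34152300.
Step 3: Verify x_3² - 183·y_3² = 213447465938070001 - 213447465938070000 = 1 (should be 1). ✓

(x_1, y_1) = (487, 36); (x_3, y_3) = (462003751, 34152300).


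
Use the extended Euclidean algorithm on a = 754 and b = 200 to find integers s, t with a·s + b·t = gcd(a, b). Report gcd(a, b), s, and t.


Euclidean algorithm on (754, 200) — divide until remainder is 0:
  754 = 3 · 200 + 154
  200 = 1 · 154 + 46
  154 = 3 · 46 + 16
  46 = 2 · 16 + 14
  16 = 1 · 14 + 2
  14 = 7 · 2 + 0
gcd(754, 200) = 2.
Track Bezout coefficients alongside the remainders: start with r₀ = 754 = a·1 + b·0 (s = 1, t = 0) and r₁ = 200 = a·0 + b·1 (s = 0, t = 1); each new remainder r_{k+1} = r_{k-1} − q_k·r_k inherits s_{k+1} = s_{k-1} − q_k·s_k, t_{k+1} = t_{k-1} − q_k·t_k, so r_k = a·s_k + b·t_k at every step:
  q = 3: r = 154, s = 1 − 3·0 = 1, t = 0 − 3·1 = -3  (check: 754·1 + 200·(-3) = 154)
  q = 1: r = 46, s = 0 − 1·1 = -1, t = 1 − 1·(-3) = 4  (check: 754·(-1) + 200·4 = 46)
  q = 3: r = 16, s = 1 − 3·(-1) = 4, t = -3 − 3·4 = -15  (check: 754·4 + 200·(-15) = 16)
  q = 2: r = 14, s = -1 − 2·4 = -9, t = 4 − 2·(-15) = 34  (check: 754·(-9) + 200·34 = 14)
  q = 1: r = 2, s = 4 − 1·(-9) = 13, t = -15 − 1·34 = -49  (check: 754·13 + 200·(-49) = 2)
The row with r = 2 (the gcd) gives the Bezout coefficients s = 13, t = -49.
Result: 754 · (13) + 200 · (-49) = 2.

gcd(754, 200) = 2; s = 13, t = -49 (check: 754·13 + 200·(-49) = 2).


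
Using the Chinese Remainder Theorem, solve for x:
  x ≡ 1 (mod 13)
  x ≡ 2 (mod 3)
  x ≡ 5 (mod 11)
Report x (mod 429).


Moduli 13, 3, 11 are pairwise coprime; by CRT there is a unique solution modulo M = 13 · 3 · 11 = 429.
Solve pairwise, accumulating the modulus:
  Start with x ≡ 1 (mod 13).
  Combine with x ≡ 2 (mod 3): since gcd(13, 3) = 1, we get a unique residue mod 39.
    Write x = 1 + 13·t and substitute into x ≡ 2 (mod 3): 13·t ≡ 2 − 1 = 1 (mod 3).
    Reduce coefficients mod 3: 1·t ≡ 1 (mod 3).
    So t ≡ 1 (mod 3).
    Then x = 1 + 13·1 = 14, valid modulo lcm(13, 3) = 39: x ≡ 14 (mod 39).
  Combine with x ≡ 5 (mod 11): since gcd(39, 11) = 1, we get a unique residue mod 429.
    Write x = 14 + 39·t and substitute into x ≡ 5 (mod 11): 39·t ≡ 5 − 14 = -9 (mod 11).
    Reduce coefficients mod 11: 6·t ≡ 2 (mod 11).
    The inverse of 6 mod 11 is 2 (since 6·2 = 12 = 1·11 + 1), so t ≡ 2·2 = 4 ≡ 4 (mod 11).
    Then x = 14 + 39·4 = 170, valid modulo lcm(39, 11) = 429: x ≡ 170 (mod 429).
Verify: 170 mod 13 = 1 ✓, 170 mod 3 = 2 ✓, 170 mod 11 = 5 ✓.

x ≡ 170 (mod 429).


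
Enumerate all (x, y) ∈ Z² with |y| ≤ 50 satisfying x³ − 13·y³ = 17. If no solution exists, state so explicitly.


The equation is x³ - 13y³ = 17. For fixed y, x³ = 13·y³ + 17, so a solution requires the RHS to be a perfect cube.
Strategy: iterate y from -50 to 50, compute RHS = 13·y³ + 17, and check whether it is a (positive or negative) perfect cube.
Check small values of y:
  y = 0: RHS = 17 is not a perfect cube.
  y = 1: RHS = 30 is not a perfect cube.
  y = -1: RHS = 4 is not a perfect cube.
  y = 2: RHS = 121 is not a perfect cube.
  y = -2: RHS = -87 is not a perfect cube.
  y = 3: RHS = 368 is not a perfect cube.
  y = -3: RHS = -334 is not a perfect cube.
Continuing the search up to |y| = 50 finds no solutions either.
No (x, y) in the scanned range satisfies the equation.

No integer solutions with |y| ≤ 50.


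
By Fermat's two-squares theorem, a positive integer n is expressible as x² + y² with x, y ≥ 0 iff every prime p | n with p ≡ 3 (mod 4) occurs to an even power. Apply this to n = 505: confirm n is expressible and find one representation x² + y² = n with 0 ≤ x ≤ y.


Step 1: Factor n = 505 = 5 · 101.
Step 2: Check the mod-4 condition on each prime factor: 5 ≡ 1 (mod 4), exponent 1; 101 ≡ 1 (mod 4), exponent 1.
All primes ≡ 3 (mod 4) appear to even exponent (or don't appear), so by the two-squares theorem n IS expressible as a sum of two squares.
Step 3: Build a representation. Here n = 5 · 101 is a product of primes ≡ 1 (mod 4). Each prime p ≡ 1 (mod 4) is itself a sum of two squares; find a² by testing p − a² for a perfect square:
  5: 5 − 1² = 4 = 2² ⇒ 5 = 1² + 2².
  101: 101 − 1² = 100 = 10² ⇒ 101 = 1² + 10².
  Combine using the Brahmagupta–Fibonacci identity (a² + b²)(c² + d²) = (ac − bd)² + (ad + bc)² = (ac + bd)² + (ad − bc)²:
  5 · 101 = 505: from (1² + 2²)(1² + 10²), take (1·1 − 2·10, 1·10 + 2·1) = (1 − 20, 10 + 2) = (-19, 12); dropping signs (only squares matter) gives (19, 12); check 19² + 12² = 361 + 144 = 505 ✓.
Step 4: Order so x ≤ y and verify: 12² + 19² = 144 + 361 = 505 = n. ✓

n = 505 = 12² + 19² (one valid representation with x ≤ y).


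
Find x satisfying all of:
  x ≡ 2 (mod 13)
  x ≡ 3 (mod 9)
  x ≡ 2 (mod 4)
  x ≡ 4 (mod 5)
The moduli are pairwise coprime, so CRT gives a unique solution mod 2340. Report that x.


Product of moduli M = 13 · 9 · 4 · 5 = 2340.
Merge one congruence at a time:
  Start: x ≡ 2 (mod 13).
  Combine with x ≡ 3 (mod 9); new modulus lcm = 117.
    Write x = 2 + 13·t and substitute into x ≡ 3 (mod 9): 13·t ≡ 3 − 2 = 1 (mod 9).
    Reduce coefficients mod 9: 4·t ≡ 1 (mod 9).
    The inverse of 4 mod 9 is 7 (since 4·7 = 28 = 3·9 + 1), so t ≡ 7·1 = 7 ≡ 7 (mod 9).
    Then x = 2 + 13·7 = 93, valid modulo lcm(13, 9) = 117: x ≡ 93 (mod 117).
  Combine with x ≡ 2 (mod 4); new modulus lcm = 468.
    Write x = 93 + 117·t and substitute into x ≡ 2 (mod 4): 117·t ≡ 2 − 93 = -91 (mod 4).
    Reduce coefficients mod 4: 1·t ≡ 1 (mod 4).
    So t ≡ 1 (mod 4).
    Then x = 93 + 117·1 = 210, valid modulo lcm(117, 4) = 468: x ≡ 210 (mod 468).
  Combine with x ≡ 4 (mod 5); new modulus lcm = 2340.
    Write x = 210 + 468·t and substitute into x ≡ 4 (mod 5): 468·t ≡ 4 − 210 = -206 (mod 5).
    Reduce coefficients mod 5: 3·t ≡ 4 (mod 5).
    The inverse of 3 mod 5 is 2 (since 3·2 = 6 = 1·5 + 1), so t ≡ 2·4 = 8 ≡ 3 (mod 5).
    Then x = 210 + 468·3 = 1614, valid modulo lcm(468, 5) = 2340: x ≡ 1614 (mod 2340).
Verify against each original: 1614 mod 13 = 2, 1614 mod 9 = 3, 1614 mod 4 = 2, 1614 mod 5 = 4.

x ≡ 1614 (mod 2340).


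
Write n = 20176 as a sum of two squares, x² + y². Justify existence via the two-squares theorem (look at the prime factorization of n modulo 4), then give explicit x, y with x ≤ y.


Step 1: Factor n = 20176 = 2^4 · 13 · 97.
Step 2: Check the mod-4 condition on each prime factor: 2 = 2 (special); 13 ≡ 1 (mod 4), exponent 1; 97 ≡ 1 (mod 4), exponent 1.
All primes ≡ 3 (mod 4) appear to even exponent (or don't appear), so by the two-squares theorem n IS expressible as a sum of two squares.
Step 3: Build a representation. Group n = k² · m with k = 4 and m = 13 · 97 = 1261 (a product of primes ≡ 1 (mod 4)); a representation of m scales to one of n via (k·x)² + (k·y)² = k²(x² + y²). Each prime p ≡ 1 (mod 4) is itself a sum of two squares; find a² by testing p − a² for a perfect square:
  13: 13 − 1² = 12, 13 − 2² = 9 = 3² ⇒ 13 = 2² + 3².
  97: 97 − 1² = 96, 97 − 2² = 93, 97 − 3² = 88, 97 − 4² = 81 = 9² ⇒ 97 = 4² + 9².
  Combine using the Brahmagupta–Fibonacci identity (a² + b²)(c² + d²) = (ac − bd)² + (ad + bc)² = (ac + bd)² + (ad − bc)²:
  13 · 97 = 1261: from (2² + 3²)(4² + 9²), take (2·4 − 3·9, 2·9 + 3·4) = (8 − 27, 18 + 12) = (-19, 30); dropping signs (only squares matter) gives (19, 30); check 19² + 30² = 361 + 900 = 1261 ✓.
  Scale by k = 4: (4·19, 4·30) = (76, 120).
Step 4: Order so x ≤ y and verify: 76² + 120² = 5776 + 14400 = 20176 = n. ✓

n = 20176 = 76² + 120² (one valid representation with x ≤ y).


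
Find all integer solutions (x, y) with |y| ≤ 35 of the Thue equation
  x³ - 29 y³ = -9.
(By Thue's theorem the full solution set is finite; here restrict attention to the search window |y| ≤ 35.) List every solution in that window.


The equation is x³ - 29y³ = -9. For fixed y, x³ = 29·y³ − 9, so a solution requires the RHS to be a perfect cube.
Strategy: iterate y from -35 to 35, compute RHS = 29·y³ − 9, and check whether it is a (positive or negative) perfect cube.
Check small values of y:
  y = 0: RHS = -9 is not a perfect cube.
  y = 1: RHS = 20 is not a perfect cube.
  y = -1: RHS = -38 is not a perfect cube.
  y = 2: RHS = 223 is not a perfect cube.
  y = -2: RHS = -241 is not a perfect cube.
  y = 3: RHS = 774 is not a perfect cube.
  y = -3: RHS = -792 is not a perfect cube.
Continuing the search up to |y| = 35 finds no solutions either.
No (x, y) in the scanned range satisfies the equation.

No integer solutions with |y| ≤ 35.


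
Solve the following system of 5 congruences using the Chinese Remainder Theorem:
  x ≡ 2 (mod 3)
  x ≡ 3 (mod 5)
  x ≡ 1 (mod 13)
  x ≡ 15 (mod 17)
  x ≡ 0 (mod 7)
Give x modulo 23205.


Product of moduli M = 3 · 5 · 13 · 17 · 7 = 23205.
Merge one congruence at a time:
  Start: x ≡ 2 (mod 3).
  Combine with x ≡ 3 (mod 5); new modulus lcm = 15.
    Write x = 2 + 3·t and substitute into x ≡ 3 (mod 5): 3·t ≡ 3 − 2 = 1 (mod 5).
    The inverse of 3 mod 5 is 2 (since 3·2 = 6 = 1·5 + 1), so t ≡ 2·1 = 2 ≡ 2 (mod 5).
    Then x = 2 + 3·2 = 8, valid modulo lcm(3, 5) = 15: x ≡ 8 (mod 15).
  Combine with x ≡ 1 (mod 13); new modulus lcm = 195.
    Write x = 8 + 15·t and substitute into x ≡ 1 (mod 13): 15·t ≡ 1 − 8 = -7 (mod 13).
    Reduce coefficients mod 13: 2·t ≡ 6 (mod 13).
    The inverse of 2 mod 13 is 7 (since 2·7 = 14 = 1·13 + 1), so t ≡ 7·6 = 42 ≡ 3 (mod 13).
    Then x = 8 + 15·3 = 53, valid modulo lcm(15, 13) = 195: x ≡ 53 (mod 195).
  Combine with x ≡ 15 (mod 17); new modulus lcm = 3315.
    Write x = 53 + 195·t and substitute into x ≡ 15 (mod 17): 195·t ≡ 15 − 53 = -38 (mod 17).
    Reduce coefficients mod 17: 8·t ≡ 13 (mod 17).
    The inverse of 8 mod 17 is 15 (since 8·15 = 120 = 7·17 + 1), so t ≡ 15·13 = 195 ≡ 8 (mod 17).
    Then x = 53 + 195·8 = 1613, valid modulo lcm(195, 17) = 3315: x ≡ 1613 (mod 3315).
  Combine with x ≡ 0 (mod 7); new modulus lcm = 23205.
    Write x = 1613 + 3315·t and substitute into x ≡ 0 (mod 7): 3315·t ≡ 0 − 1613 = -1613 (mod 7).
    Reduce coefficients mod 7: 4·t ≡ 4 (mod 7).
    The inverse of 4 mod 7 is 2 (since 4·2 = 8 = 1·7 + 1), so t ≡ 2·4 = 8 ≡ 1 (mod 7).
    Then x = 1613 + 3315·1 = 4928, valid modulo lcm(3315, 7) = 23205: x ≡ 4928 (mod 23205).
Verify against each original: 4928 mod 3 = 2, 4928 mod 5 = 3, 4928 mod 13 = 1, 4928 mod 17 = 15, 4928 mod 7 = 0.

x ≡ 4928 (mod 23205).


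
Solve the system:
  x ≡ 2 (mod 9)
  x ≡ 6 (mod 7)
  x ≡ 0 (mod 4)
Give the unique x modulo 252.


Moduli 9, 7, 4 are pairwise coprime; by CRT there is a unique solution modulo M = 9 · 7 · 4 = 252.
Solve pairwise, accumulating the modulus:
  Start with x ≡ 2 (mod 9).
  Combine with x ≡ 6 (mod 7): since gcd(9, 7) = 1, we get a unique residue mod 63.
    Write x = 2 + 9·t and substitute into x ≡ 6 (mod 7): 9·t ≡ 6 − 2 = 4 (mod 7).
    Reduce coefficients mod 7: 2·t ≡ 4 (mod 7).
    The inverse of 2 mod 7 is 4 (since 2·4 = 8 = 1·7 + 1), so t ≡ 4·4 = 16 ≡ 2 (mod 7).
    Then x = 2 + 9·2 = 20, valid modulo lcm(9, 7) = 63: x ≡ 20 (mod 63).
  Combine with x ≡ 0 (mod 4): since gcd(63, 4) = 1, we get a unique residue mod 252.
    Write x = 20 + 63·t and substitute into x ≡ 0 (mod 4): 63·t ≡ 0 − 20 = -20 (mod 4).
    Reduce coefficients mod 4: 3·t ≡ 0 (mod 4).
    The inverse of 3 mod 4 is 3 (since 3·3 = 9 = 2·4 + 1), so t ≡ 3·0 = 0 ≡ 0 (mod 4).
    Then x = 20 + 63·0 = 20, valid modulo lcm(63, 4) = 252: x ≡ 20 (mod 252).
Verify: 20 mod 9 = 2 ✓, 20 mod 7 = 6 ✓, 20 mod 4 = 0 ✓.

x ≡ 20 (mod 252).


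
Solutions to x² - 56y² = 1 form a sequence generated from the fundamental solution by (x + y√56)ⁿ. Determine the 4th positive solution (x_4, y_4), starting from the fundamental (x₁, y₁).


Step 1: Find the fundamental solution (x₁, y₁) of x² - 56y² = 1.
  Expand √56 as a continued fraction. a₀ = ⌊√56⌋ = 7; iterate m_{k+1} = d_k·a_k − m_k, d_{k+1} = (56 − m_{k+1}²)/d_k, a_{k+1} = ⌊(a₀ + m_{k+1})/d_{k+1}⌋ (starting m₀ = 0, d₀ = 1), with convergents p_k = a_k·p_{k-1} + p_{k-2}, q_k = a_k·q_{k-1} + q_{k-2} (p₋₁ = 1, q₋₁ = 0):
  k = 0: a₀ = 7; p₀/q₀ = 7/1; p₀² − 56·q₀² = 49 − 56 = -7.
  k = 1: m = 7, d = 7, a = ⌊(7 + 7)/7⌋ = 2; p/q = (2·7 + 1)/(2·1 + 0) = 15/2; p² − 56·q² = 225 − 224 = 1.
  The first convergent with p² − 56·q² = 1 gives the fundamental solution (x₁, y₁) = (15, 2).
Step 2: Apply the recurrence (x_{n+1}, y_{n+1}) = (x₁x_n + 56y₁y_n, x₁y_n + y₁x_n) repeatedly.
  From (x_1, y_1) = (15, 2): x_2 = 15·15 + 56·2·2 = 449; y_2 = 15·2 + 2·15 = 60.
  From (x_2, y_2) = (449, 60): x_3 = 15·449 + 56·2·60 = 13455; y_3 = 15·60 + 2·449 = 1798.
  From (x_3, y_3) = (13455, 1798): x_4 = 15·13455 + 56·2·1798 = 403201; y_4 = 15·1798 + 2·13455 = 53880.
Step 3: Verify x_4² - 56·y_4² = 162571046401 - 162571046400 = 1 (should be 1). ✓

(x_1, y_1) = (15, 2); (x_4, y_4) = (403201, 53880).


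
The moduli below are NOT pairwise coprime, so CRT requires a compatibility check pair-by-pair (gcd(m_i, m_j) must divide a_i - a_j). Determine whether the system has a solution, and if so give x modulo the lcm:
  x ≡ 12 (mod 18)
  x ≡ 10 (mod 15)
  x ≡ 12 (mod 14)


Moduli 18, 15, 14 are not pairwise coprime, so CRT works modulo lcm(m_i) when all pairwise compatibility conditions hold.
Pairwise compatibility: gcd(m_i, m_j) must divide a_i - a_j for every pair.
Merge one congruence at a time:
  Start: x ≡ 12 (mod 18).
  Combine with x ≡ 10 (mod 15): gcd(18, 15) = 3, and 10 - 12 = -2 is NOT divisible by 3.
    ⇒ system is inconsistent (no integer solution).

No solution (the system is inconsistent).


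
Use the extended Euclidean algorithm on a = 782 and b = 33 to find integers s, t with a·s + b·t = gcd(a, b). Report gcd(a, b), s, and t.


Euclidean algorithm on (782, 33) — divide until remainder is 0:
  782 = 23 · 33 + 23
  33 = 1 · 23 + 10
  23 = 2 · 10 + 3
  10 = 3 · 3 + 1
  3 = 3 · 1 + 0
gcd(782, 33) = 1.
Track Bezout coefficients alongside the remainders: start with r₀ = 782 = a·1 + b·0 (s = 1, t = 0) and r₁ = 33 = a·0 + b·1 (s = 0, t = 1); each new remainder r_{k+1} = r_{k-1} − q_k·r_k inherits s_{k+1} = s_{k-1} − q_k·s_k, t_{k+1} = t_{k-1} − q_k·t_k, so r_k = a·s_k + b·t_k at every step:
  q = 23: r = 23, s = 1 − 23·0 = 1, t = 0 − 23·1 = -23  (check: 782·1 + 33·(-23) = 23)
  q = 1: r = 10, s = 0 − 1·1 = -1, t = 1 − 1·(-23) = 24  (check: 782·(-1) + 33·24 = 10)
  q = 2: r = 3, s = 1 − 2·(-1) = 3, t = -23 − 2·24 = -71  (check: 782·3 + 33·(-71) = 3)
  q = 3: r = 1, s = -1 − 3·3 = -10, t = 24 − 3·(-71) = 237  (check: 782·(-10) + 33·237 = 1)
The row with r = 1 (the gcd) gives the Bezout coefficients s = -10, t = 237.
Result: 782 · (-10) + 33 · (237) = 1.

gcd(782, 33) = 1; s = -10, t = 237 (check: 782·(-10) + 33·237 = 1).


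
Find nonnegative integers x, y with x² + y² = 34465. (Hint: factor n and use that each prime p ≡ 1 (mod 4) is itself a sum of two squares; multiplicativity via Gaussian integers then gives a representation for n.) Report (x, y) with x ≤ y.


Step 1: Factor n = 34465 = 5 · 61 · 113.
Step 2: Check the mod-4 condition on each prime factor: 5 ≡ 1 (mod 4), exponent 1; 61 ≡ 1 (mod 4), exponent 1; 113 ≡ 1 (mod 4), exponent 1.
All primes ≡ 3 (mod 4) appear to even exponent (or don't appear), so by the two-squares theorem n IS expressible as a sum of two squares.
Step 3: Build a representation. Here n = 5 · 61 · 113 is a product of primes ≡ 1 (mod 4). Each prime p ≡ 1 (mod 4) is itself a sum of two squares; find a² by testing p − a² for a perfect square:
  5: 5 − 1² = 4 = 2² ⇒ 5 = 1² + 2².
  61: 61 − 1² = 60, 61 − 2² = 57, 61 − 3² = 52, 61 − 4² = 45, 61 − 5² = 36 = 6² ⇒ 61 = 5² + 6².
  113: 113 − 1² = 112, 113 − 2² = 109, 113 − 3² = 104, 113 − 4² = 97, 113 − 5² = 88, 113 − 6² = 77, 113 − 7² = 64 = 8² ⇒ 113 = 7² + 8².
  Combine using the Brahmagupta–Fibonacci identity (a² + b²)(c² + d²) = (ac − bd)² + (ad + bc)² = (ac + bd)² + (ad − bc)²:
  5 · 61 = 305: from (1² + 2²)(5² + 6²), take (1·5 − 2·6, 1·6 + 2·5) = (5 − 12, 6 + 10) = (-7, 16); dropping signs (only squares matter) gives (7, 16); check 7² + 16² = 49 + 256 = 305 ✓.
  305 · 113 = 34465: from (7² + 16²)(7² + 8²), take (7·7 − 16·8, 7·8 + 16·7) = (49 − 128, 56 + 112) = (-79, 168); dropping signs (only squares matter) gives (79, 168); check 79² + 168² = 6241 + 28224 = 34465 ✓.
Step 4: Order so x ≤ y and verify: 79² + 168² = 6241 + 28224 = 34465 = n. ✓

n = 34465 = 79² + 168² (one valid representation with x ≤ y).


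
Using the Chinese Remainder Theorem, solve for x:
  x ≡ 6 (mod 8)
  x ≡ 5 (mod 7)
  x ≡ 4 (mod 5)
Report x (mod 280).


Moduli 8, 7, 5 are pairwise coprime; by CRT there is a unique solution modulo M = 8 · 7 · 5 = 280.
Solve pairwise, accumulating the modulus:
  Start with x ≡ 6 (mod 8).
  Combine with x ≡ 5 (mod 7): since gcd(8, 7) = 1, we get a unique residue mod 56.
    Write x = 6 + 8·t and substitute into x ≡ 5 (mod 7): 8·t ≡ 5 − 6 = -1 (mod 7).
    Reduce coefficients mod 7: 1·t ≡ 6 (mod 7).
    So t ≡ 6 (mod 7).
    Then x = 6 + 8·6 = 54, valid modulo lcm(8, 7) = 56: x ≡ 54 (mod 56).
  Combine with x ≡ 4 (mod 5): since gcd(56, 5) = 1, we get a unique residue mod 280.
    Write x = 54 + 56·t and substitute into x ≡ 4 (mod 5): 56·t ≡ 4 − 54 = -50 (mod 5).
    Reduce coefficients mod 5: 1·t ≡ 0 (mod 5).
    So t ≡ 0 (mod 5).
    Then x = 54 + 56·0 = 54, valid modulo lcm(56, 5) = 280: x ≡ 54 (mod 280).
Verify: 54 mod 8 = 6 ✓, 54 mod 7 = 5 ✓, 54 mod 5 = 4 ✓.

x ≡ 54 (mod 280).


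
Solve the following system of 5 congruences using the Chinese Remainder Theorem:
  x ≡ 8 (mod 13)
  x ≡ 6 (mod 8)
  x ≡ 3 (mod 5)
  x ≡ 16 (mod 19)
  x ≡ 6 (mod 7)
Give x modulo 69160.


Product of moduli M = 13 · 8 · 5 · 19 · 7 = 69160.
Merge one congruence at a time:
  Start: x ≡ 8 (mod 13).
  Combine with x ≡ 6 (mod 8); new modulus lcm = 104.
    Write x = 8 + 13·t and substitute into x ≡ 6 (mod 8): 13·t ≡ 6 − 8 = -2 (mod 8).
    Reduce coefficients mod 8: 5·t ≡ 6 (mod 8).
    The inverse of 5 mod 8 is 5 (since 5·5 = 25 = 3·8 + 1), so t ≡ 5·6 = 30 ≡ 6 (mod 8).
    Then x = 8 + 13·6 = 86, valid modulo lcm(13, 8) = 104: x ≡ 86 (mod 104).
  Combine with x ≡ 3 (mod 5); new modulus lcm = 520.
    Write x = 86 + 104·t and substitute into x ≡ 3 (mod 5): 104·t ≡ 3 − 86 = -83 (mod 5).
    Reduce coefficients mod 5: 4·t ≡ 2 (mod 5).
    The inverse of 4 mod 5 is 4 (since 4·4 = 16 = 3·5 + 1), so t ≡ 4·2 = 8 ≡ 3 (mod 5).
    Then x = 86 + 104·3 = 398, valid modulo lcm(104, 5) = 520: x ≡ 398 (mod 520).
  Combine with x ≡ 16 (mod 19); new modulus lcm = 9880.
    Write x = 398 + 520·t and substitute into x ≡ 16 (mod 19): 520·t ≡ 16 − 398 = -382 (mod 19).
    Reduce coefficients mod 19: 7·t ≡ 17 (mod 19).
    The inverse of 7 mod 19 is 11 (since 7·11 = 77 = 4·19 + 1), so t ≡ 11·17 = 187 ≡ 16 (mod 19).
    Then x = 398 + 520·16 = 8718, valid modulo lcm(520, 19) = 9880: x ≡ 8718 (mod 9880).
  Combine with x ≡ 6 (mod 7); new modulus lcm = 69160.
    Write x = 8718 + 9880·t and substitute into x ≡ 6 (mod 7): 9880·t ≡ 6 − 8718 = -8712 (mod 7).
    Reduce coefficients mod 7: 3·t ≡ 3 (mod 7).
    The inverse of 3 mod 7 is 5 (since 3·5 = 15 = 2·7 + 1), so t ≡ 5·3 = 15 ≡ 1 (mod 7).
    Then x = 8718 + 9880·1 = 18598, valid modulo lcm(9880, 7) = 69160: x ≡ 18598 (mod 69160).
Verify against each original: 18598 mod 13 = 8, 18598 mod 8 = 6, 18598 mod 5 = 3, 18598 mod 19 = 16, 18598 mod 7 = 6.

x ≡ 18598 (mod 69160).


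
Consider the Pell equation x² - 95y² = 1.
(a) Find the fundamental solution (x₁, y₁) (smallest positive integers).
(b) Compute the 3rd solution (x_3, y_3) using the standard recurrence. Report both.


Step 1: Find the fundamental solution (x₁, y₁) of x² - 95y² = 1.
  Expand √95 as a continued fraction. a₀ = ⌊√95⌋ = 9; iterate m_{k+1} = d_k·a_k − m_k, d_{k+1} = (95 − m_{k+1}²)/d_k, a_{k+1} = ⌊(a₀ + m_{k+1})/d_{k+1}⌋ (starting m₀ = 0, d₀ = 1), with convergents p_k = a_k·p_{k-1} + p_{k-2}, q_k = a_k·q_{k-1} + q_{k-2} (p₋₁ = 1, q₋₁ = 0):
  k = 0: a₀ = 9; p₀/q₀ = 9/1; p₀² − 95·q₀² = 81 − 95 = -14.
  k = 1: m = 9, d = 14, a = ⌊(9 + 9)/14⌋ = 1; p/q = (1·9 + 1)/(1·1 + 0) = 10/1; p² − 95·q² = 100 − 95 = 5.
  k = 2: m = 5, d = 5, a = ⌊(9 + 5)/5⌋ = 2; p/q = (2·10 + 9)/(2·1 + 1) = 29/3; p² − 95·q² = 841 − 855 = -14.
  k = 3: m = 5, d = 14, a = ⌊(9 + 5)/14⌋ = 1; p/q = (1·29 + 10)/(1·3 + 1) = 39/4; p² − 95·q² = 1521 − 1520 = 1.
  The first convergent with p² − 95·q² = 1 gives the fundamental solution (x₁, y₁) = (39, 4).
Step 2: Apply the recurrence (x_{n+1}, y_{n+1}) = (x₁x_n + 95y₁y_n, x₁y_n + y₁x_n) repeatedly.
  From (x_1, y_1) = (39, 4): x_2 = 39·39 + 95·4·4 = 3041; y_2 = 39·4 + 4·39 = 312.
  From (x_2, y_2) = (3041, 312): x_3 = 39·3041 + 95·4·312 = 237159; y_3 = 39·312 + 4·3041 = 24332.
Step 3: Verify x_3² - 95·y_3² = 56244391281 - 56244391280 = 1 (should be 1). ✓

(x_1, y_1) = (39, 4); (x_3, y_3) = (237159, 24332).


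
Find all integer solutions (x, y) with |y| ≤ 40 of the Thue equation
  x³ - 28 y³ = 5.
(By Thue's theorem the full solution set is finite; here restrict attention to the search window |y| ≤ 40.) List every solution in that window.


The equation is x³ - 28y³ = 5. For fixed y, x³ = 28·y³ + 5, so a solution requires the RHS to be a perfect cube.
Strategy: iterate y from -40 to 40, compute RHS = 28·y³ + 5, and check whether it is a (positive or negative) perfect cube.
Check small values of y:
  y = 0: RHS = 5 is not a perfect cube.
  y = 1: RHS = 33 is not a perfect cube.
  y = -1: RHS = -23 is not a perfect cube.
  y = 2: RHS = 229 is not a perfect cube.
  y = -2: RHS = -219 is not a perfect cube.
  y = 3: RHS = 761 is not a perfect cube.
  y = -3: RHS = -751 is not a perfect cube.
Continuing the search up to |y| = 40 finds no solutions either.
No (x, y) in the scanned range satisfies the equation.

No integer solutions with |y| ≤ 40.


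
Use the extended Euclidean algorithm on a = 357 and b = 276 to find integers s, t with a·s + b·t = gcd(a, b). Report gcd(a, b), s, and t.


Euclidean algorithm on (357, 276) — divide until remainder is 0:
  357 = 1 · 276 + 81
  276 = 3 · 81 + 33
  81 = 2 · 33 + 15
  33 = 2 · 15 + 3
  15 = 5 · 3 + 0
gcd(357, 276) = 3.
Track Bezout coefficients alongside the remainders: start with r₀ = 357 = a·1 + b·0 (s = 1, t = 0) and r₁ = 276 = a·0 + b·1 (s = 0, t = 1); each new remainder r_{k+1} = r_{k-1} − q_k·r_k inherits s_{k+1} = s_{k-1} − q_k·s_k, t_{k+1} = t_{k-1} − q_k·t_k, so r_k = a·s_k + b·t_k at every step:
  q = 1: r = 81, s = 1 − 1·0 = 1, t = 0 − 1·1 = -1  (check: 357·1 + 276·(-1) = 81)
  q = 3: r = 33, s = 0 − 3·1 = -3, t = 1 − 3·(-1) = 4  (check: 357·(-3) + 276·4 = 33)
  q = 2: r = 15, s = 1 − 2·(-3) = 7, t = -1 − 2·4 = -9  (check: 357·7 + 276·(-9) = 15)
  q = 2: r = 3, s = -3 − 2·7 = -17, t = 4 − 2·(-9) = 22  (check: 357·(-17) + 276·22 = 3)
The row with r = 3 (the gcd) gives the Bezout coefficients s = -17, t = 22.
Result: 357 · (-17) + 276 · (22) = 3.

gcd(357, 276) = 3; s = -17, t = 22 (check: 357·(-17) + 276·22 = 3).


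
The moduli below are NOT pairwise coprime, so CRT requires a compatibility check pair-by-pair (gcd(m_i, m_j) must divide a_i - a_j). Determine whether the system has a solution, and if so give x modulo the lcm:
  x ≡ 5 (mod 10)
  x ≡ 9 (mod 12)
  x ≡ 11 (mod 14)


Moduli 10, 12, 14 are not pairwise coprime, so CRT works modulo lcm(m_i) when all pairwise compatibility conditions hold.
Pairwise compatibility: gcd(m_i, m_j) must divide a_i - a_j for every pair.
Merge one congruence at a time:
  Start: x ≡ 5 (mod 10).
  Combine with x ≡ 9 (mod 12): gcd(10, 12) = 2; 9 - 5 = 4, which IS divisible by 2, so compatible.
    Write x = 5 + 10·t and substitute into x ≡ 9 (mod 12): 10·t ≡ 9 − 5 = 4 (mod 12).
    Divide the congruence (and modulus) by g = 2: 5·t ≡ 2 (mod 6).
    The inverse of 5 mod 6 is 5 (since 5·5 = 25 = 4·6 + 1), so t ≡ 5·2 = 10 ≡ 4 (mod 6).
    Then x = 5 + 10·4 = 45, valid modulo lcm(10, 12) = 60: x ≡ 45 (mod 60).
  Combine with x ≡ 11 (mod 14): gcd(60, 14) = 2; 11 - 45 = -34, which IS divisible by 2, so compatible.
    Write x = 45 + 60·t and substitute into x ≡ 11 (mod 14): 60·t ≡ 11 − 45 = -34 (mod 14).
    Divide the congruence (and modulus) by g = 2: 30·t ≡ -17 (mod 7).
    Reduce coefficients mod 7: 2·t ≡ 4 (mod 7).
    The inverse of 2 mod 7 is 4 (since 2·4 = 8 = 1·7 + 1), so t ≡ 4·4 = 16 ≡ 2 (mod 7).
    Then x = 45 + 60·2 = 165, valid modulo lcm(60, 14) = 420: x ≡ 165 (mod 420).
Verify: 165 mod 10 = 5, 165 mod 12 = 9, 165 mod 14 = 11.

x ≡ 165 (mod 420).
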